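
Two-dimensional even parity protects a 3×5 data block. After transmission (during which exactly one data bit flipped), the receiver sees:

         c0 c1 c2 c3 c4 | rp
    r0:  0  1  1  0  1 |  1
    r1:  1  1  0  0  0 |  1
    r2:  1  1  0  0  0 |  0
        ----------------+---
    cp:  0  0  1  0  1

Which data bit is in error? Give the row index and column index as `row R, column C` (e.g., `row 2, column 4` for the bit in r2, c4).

row 1, column 1

Recompute each row's even parity and compare to rp:
  r0: data parity 1, sent rp 1 → ok
  r1: data parity 0, sent rp 1 → mismatch
  r2: data parity 0, sent rp 0 → ok
Recompute each column's even parity and compare to cp:
  c0: data parity 0, sent cp 0 → ok
  c1: data parity 1, sent cp 0 → mismatch
  c2: data parity 1, sent cp 1 → ok
  c3: data parity 0, sent cp 0 → ok
  c4: data parity 1, sent cp 1 → ok
Exactly one row (r1) and one column (c1) fail → the flipped bit is at their intersection.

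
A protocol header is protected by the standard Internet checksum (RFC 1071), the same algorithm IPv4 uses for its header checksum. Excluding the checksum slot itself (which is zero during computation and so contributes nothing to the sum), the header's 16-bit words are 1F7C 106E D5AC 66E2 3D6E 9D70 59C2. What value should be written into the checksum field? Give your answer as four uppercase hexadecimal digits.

One's-complement addition (fold any carry out of bit 15 back into bit 0):
  0x1F7C + 0x106E = 0x02FEA
  0x2FEA + 0xD5AC = 0x10596 → wrap carry → 0x0597
  0x0597 + 0x66E2 = 0x06C79
  0x6C79 + 0x3D6E = 0x0A9E7
  0xA9E7 + 0x9D70 = 0x14757 → wrap carry → 0x4758
  0x4758 + 0x59C2 = 0x0A11A
One's-complement sum = 0xA11A.
Checksum = ~0xA11A & 0xFFFF = 0x5EE5.

5EE5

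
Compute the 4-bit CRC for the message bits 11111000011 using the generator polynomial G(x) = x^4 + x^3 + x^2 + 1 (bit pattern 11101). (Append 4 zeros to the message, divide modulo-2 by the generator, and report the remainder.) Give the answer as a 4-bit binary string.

Append 4 zeros: 111110000110000. Divide by 11101 (XOR where the leading bit is 1):
  pos 0: 11111 XOR 11101 = 00010
  pos 3: 10000 XOR 11101 = 01101
  pos 4: 11010 XOR 11101 = 00111
  pos 6: 11111 XOR 11101 = 00010
  pos 9: 10000 XOR 11101 = 01101
  pos 10: 11010 XOR 11101 = 00111
Remainder (last 4 bits) = 0111. This is the CRC / FCS.

0111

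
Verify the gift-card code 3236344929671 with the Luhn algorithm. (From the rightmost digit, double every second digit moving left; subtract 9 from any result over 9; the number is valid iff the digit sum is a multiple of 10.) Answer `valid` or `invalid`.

valid

From the right, keep odd positions and double even positions (subtract 9 from any doubled value over 9):
  doubled (positions 2,4,...): 5 9 9 8 3 4 → sum 38
  kept (positions 1,3,...): 1 6 2 4 3 3 3 → sum 22
Total = 60.
60 mod 10 = 0, so the number is valid.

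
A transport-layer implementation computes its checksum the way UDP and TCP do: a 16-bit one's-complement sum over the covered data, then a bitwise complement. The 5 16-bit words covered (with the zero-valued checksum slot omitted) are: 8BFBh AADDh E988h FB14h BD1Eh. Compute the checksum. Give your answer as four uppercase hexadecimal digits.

276A

One's-complement addition (fold any carry out of bit 15 back into bit 0):
  0x8BFB + 0xAADD = 0x136D8 → wrap carry → 0x36D9
  0x36D9 + 0xE988 = 0x12061 → wrap carry → 0x2062
  0x2062 + 0xFB14 = 0x11B76 → wrap carry → 0x1B77
  0x1B77 + 0xBD1E = 0x0D895
One's-complement sum = 0xD895.
Checksum = ~0xD895 & 0xFFFF = 0x276A.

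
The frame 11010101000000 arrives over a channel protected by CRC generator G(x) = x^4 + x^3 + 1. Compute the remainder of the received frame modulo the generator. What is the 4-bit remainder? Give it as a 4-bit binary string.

1110

Modulo-2 division of 11010101000000 by 11001:
  pos 0: 11010 XOR 11001 = 00011
  pos 3: 11101 XOR 11001 = 00100
  pos 5: 10000 XOR 11001 = 01001
  pos 6: 10010 XOR 11001 = 01011
  pos 7: 10110 XOR 11001 = 01111
  pos 8: 11110 XOR 11001 = 00111
Remainder = 1110 (nonzero — an error is detected).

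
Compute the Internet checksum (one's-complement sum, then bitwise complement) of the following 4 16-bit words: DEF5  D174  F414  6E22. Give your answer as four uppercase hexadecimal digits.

ED5D

One's-complement addition (fold any carry out of bit 15 back into bit 0):
  0xDEF5 + 0xD174 = 0x1B069 → wrap carry → 0xB06A
  0xB06A + 0xF414 = 0x1A47E → wrap carry → 0xA47F
  0xA47F + 0x6E22 = 0x112A1 → wrap carry → 0x12A2
One's-complement sum = 0x12A2.
Checksum = ~0x12A2 & 0xFFFF = 0xED5D.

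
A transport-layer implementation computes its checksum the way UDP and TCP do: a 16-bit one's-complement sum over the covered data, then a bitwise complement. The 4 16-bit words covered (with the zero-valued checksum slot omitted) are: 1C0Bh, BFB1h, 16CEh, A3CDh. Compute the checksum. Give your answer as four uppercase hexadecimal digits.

One's-complement addition (fold any carry out of bit 15 back into bit 0):
  0x1C0B + 0xBFB1 = 0x0DBBC
  0xDBBC + 0x16CE = 0x0F28A
  0xF28A + 0xA3CD = 0x19657 → wrap carry → 0x9658
One's-complement sum = 0x9658.
Checksum = ~0x9658 & 0xFFFF = 0x69A7.

69A7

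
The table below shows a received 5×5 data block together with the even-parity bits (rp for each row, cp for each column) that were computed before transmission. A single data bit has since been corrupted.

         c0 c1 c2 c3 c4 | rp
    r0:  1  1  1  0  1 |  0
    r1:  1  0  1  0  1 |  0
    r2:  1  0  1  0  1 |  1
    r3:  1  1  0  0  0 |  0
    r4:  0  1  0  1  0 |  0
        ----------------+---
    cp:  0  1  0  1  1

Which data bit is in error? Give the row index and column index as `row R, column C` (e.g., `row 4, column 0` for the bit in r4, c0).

row 1, column 2

Recompute each row's even parity and compare to rp:
  r0: data parity 0, sent rp 0 → ok
  r1: data parity 1, sent rp 0 → mismatch
  r2: data parity 1, sent rp 1 → ok
  r3: data parity 0, sent rp 0 → ok
  r4: data parity 0, sent rp 0 → ok
Recompute each column's even parity and compare to cp:
  c0: data parity 0, sent cp 0 → ok
  c1: data parity 1, sent cp 1 → ok
  c2: data parity 1, sent cp 0 → mismatch
  c3: data parity 1, sent cp 1 → ok
  c4: data parity 1, sent cp 1 → ok
Exactly one row (r1) and one column (c2) fail → the flipped bit is at their intersection.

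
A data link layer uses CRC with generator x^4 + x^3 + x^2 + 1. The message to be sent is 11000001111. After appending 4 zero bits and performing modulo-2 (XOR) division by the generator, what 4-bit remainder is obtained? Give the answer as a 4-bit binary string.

Append 4 zeros: 110000011110000. Divide by 11101 (XOR where the leading bit is 1):
  pos 0: 11000 XOR 11101 = 00101
  pos 2: 10100 XOR 11101 = 01001
  pos 3: 10011 XOR 11101 = 01110
  pos 4: 11101 XOR 11101 = 00000
  pos 9: 11000 XOR 11101 = 00101
Remainder (last 4 bits) = 1010. This is the CRC / FCS.

1010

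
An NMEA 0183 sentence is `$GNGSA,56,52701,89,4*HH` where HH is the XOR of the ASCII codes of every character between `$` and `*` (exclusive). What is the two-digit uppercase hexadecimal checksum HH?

XOR the ASCII codes of the payload characters:
  'G' = 0x47 → acc = 0x47
  'N' = 0x4E → acc = 0x09
  'G' = 0x47 → acc = 0x4E
  'S' = 0x53 → acc = 0x1D
  'A' = 0x41 → acc = 0x5C
  ',' = 0x2C → acc = 0x70
  '5' = 0x35 → acc = 0x45
  '6' = 0x36 → acc = 0x73
  ',' = 0x2C → acc = 0x5F
  '5' = 0x35 → acc = 0x6A
  '2' = 0x32 → acc = 0x58
  '7' = 0x37 → acc = 0x6F
  '0' = 0x30 → acc = 0x5F
  '1' = 0x31 → acc = 0x6E
  ',' = 0x2C → acc = 0x42
  '8' = 0x38 → acc = 0x7A
  '9' = 0x39 → acc = 0x43
  ',' = 0x2C → acc = 0x6F
  '4' = 0x34 → acc = 0x5B
Checksum = 0x5B.

5B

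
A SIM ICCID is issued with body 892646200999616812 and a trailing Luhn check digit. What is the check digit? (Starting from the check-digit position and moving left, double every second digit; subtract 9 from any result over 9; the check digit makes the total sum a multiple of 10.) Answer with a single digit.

Partial digits right→left: 2 1 8 6 1 6 9 9 9 0 0 2 6 4 6 2 9 8
Double every second digit counting from the check-digit position (so the 1st, 3rd, 5th, ... of the partial from the right).
  doubled (with −9 where >9): 4 7 2 9 9 0 3 3 9 → sum 46
  kept as-is: 1 6 6 9 0 2 4 2 8 → sum 38
Total = 46 + 38 = 84.
Check digit = (10 − (84 mod 10)) mod 10 = 6.

6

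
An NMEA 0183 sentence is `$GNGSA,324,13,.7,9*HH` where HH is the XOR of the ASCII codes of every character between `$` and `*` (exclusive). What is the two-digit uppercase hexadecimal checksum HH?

4B

XOR the ASCII codes of the payload characters:
  'G' = 0x47 → acc = 0x47
  'N' = 0x4E → acc = 0x09
  'G' = 0x47 → acc = 0x4E
  'S' = 0x53 → acc = 0x1D
  'A' = 0x41 → acc = 0x5C
  ',' = 0x2C → acc = 0x70
  '3' = 0x33 → acc = 0x43
  '2' = 0x32 → acc = 0x71
  '4' = 0x34 → acc = 0x45
  ',' = 0x2C → acc = 0x69
  '1' = 0x31 → acc = 0x58
  '3' = 0x33 → acc = 0x6B
  ',' = 0x2C → acc = 0x47
  '.' = 0x2E → acc = 0x69
  '7' = 0x37 → acc = 0x5E
  ',' = 0x2C → acc = 0x72
  '9' = 0x39 → acc = 0x4B
Checksum = 0x4B.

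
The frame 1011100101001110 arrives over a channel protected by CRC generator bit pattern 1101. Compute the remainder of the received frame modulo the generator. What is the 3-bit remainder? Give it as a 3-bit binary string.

111

Modulo-2 division of 1011100101001110 by 1101:
  pos 0: 1011 XOR 1101 = 0110
  pos 1: 1101 XOR 1101 = 0000
  pos 7: 1010 XOR 1101 = 0111
  pos 8: 1110 XOR 1101 = 0011
  pos 10: 1111 XOR 1101 = 0010
  pos 12: 1010 XOR 1101 = 0111
Remainder = 111 (nonzero — an error is detected).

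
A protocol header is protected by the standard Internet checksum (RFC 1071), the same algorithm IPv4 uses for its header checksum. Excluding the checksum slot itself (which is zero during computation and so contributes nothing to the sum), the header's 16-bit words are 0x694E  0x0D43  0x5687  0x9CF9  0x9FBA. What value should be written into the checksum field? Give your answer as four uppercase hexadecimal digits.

F632

One's-complement addition (fold any carry out of bit 15 back into bit 0):
  0x694E + 0x0D43 = 0x07691
  0x7691 + 0x5687 = 0x0CD18
  0xCD18 + 0x9CF9 = 0x16A11 → wrap carry → 0x6A12
  0x6A12 + 0x9FBA = 0x109CC → wrap carry → 0x09CD
One's-complement sum = 0x09CD.
Checksum = ~0x09CD & 0xFFFF = 0xF632.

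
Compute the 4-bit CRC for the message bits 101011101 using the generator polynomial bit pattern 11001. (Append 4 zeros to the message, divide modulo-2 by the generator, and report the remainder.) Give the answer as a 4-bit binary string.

0110

Append 4 zeros: 1010111010000. Divide by 11001 (XOR where the leading bit is 1):
  pos 0: 10101 XOR 11001 = 01100
  pos 1: 11001 XOR 11001 = 00000
  pos 6: 10100 XOR 11001 = 01101
  pos 7: 11010 XOR 11001 = 00011
Remainder (last 4 bits) = 0110. This is the CRC / FCS.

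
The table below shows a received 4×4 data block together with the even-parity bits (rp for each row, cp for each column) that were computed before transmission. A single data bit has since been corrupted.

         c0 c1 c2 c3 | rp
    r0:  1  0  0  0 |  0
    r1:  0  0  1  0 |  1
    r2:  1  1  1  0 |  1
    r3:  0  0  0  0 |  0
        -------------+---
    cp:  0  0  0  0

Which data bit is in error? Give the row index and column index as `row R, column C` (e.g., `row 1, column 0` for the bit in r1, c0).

Recompute each row's even parity and compare to rp:
  r0: data parity 1, sent rp 0 → mismatch
  r1: data parity 1, sent rp 1 → ok
  r2: data parity 1, sent rp 1 → ok
  r3: data parity 0, sent rp 0 → ok
Recompute each column's even parity and compare to cp:
  c0: data parity 0, sent cp 0 → ok
  c1: data parity 1, sent cp 0 → mismatch
  c2: data parity 0, sent cp 0 → ok
  c3: data parity 0, sent cp 0 → ok
Exactly one row (r0) and one column (c1) fail → the flipped bit is at their intersection.

row 0, column 1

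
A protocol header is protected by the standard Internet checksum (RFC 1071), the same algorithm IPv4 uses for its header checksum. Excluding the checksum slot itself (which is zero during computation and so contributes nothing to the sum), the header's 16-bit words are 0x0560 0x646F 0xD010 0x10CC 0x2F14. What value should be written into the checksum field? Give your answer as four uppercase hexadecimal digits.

One's-complement addition (fold any carry out of bit 15 back into bit 0):
  0x0560 + 0x646F = 0x069CF
  0x69CF + 0xD010 = 0x139DF → wrap carry → 0x39E0
  0x39E0 + 0x10CC = 0x04AAC
  0x4AAC + 0x2F14 = 0x079C0
One's-complement sum = 0x79C0.
Checksum = ~0x79C0 & 0xFFFF = 0x863F.

863F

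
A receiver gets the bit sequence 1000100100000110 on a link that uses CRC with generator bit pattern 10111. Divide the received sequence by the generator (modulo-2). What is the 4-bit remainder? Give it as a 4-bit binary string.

0001

Modulo-2 division of 1000100100000110 by 10111:
  pos 0: 10001 XOR 10111 = 00110
  pos 2: 11000 XOR 10111 = 01111
  pos 3: 11111 XOR 10111 = 01000
  pos 4: 10000 XOR 10111 = 00111
  pos 6: 11100 XOR 10111 = 01011
  pos 7: 10110 XOR 10111 = 00001
  pos 11: 10110 XOR 10111 = 00001
Remainder = 0001 (nonzero — an error is detected).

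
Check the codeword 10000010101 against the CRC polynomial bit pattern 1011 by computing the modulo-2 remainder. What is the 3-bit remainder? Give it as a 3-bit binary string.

Modulo-2 division of 10000010101 by 1011:
  pos 0: 1000 XOR 1011 = 0011
  pos 2: 1100 XOR 1011 = 0111
  pos 3: 1111 XOR 1011 = 0100
  pos 4: 1000 XOR 1011 = 0011
  pos 6: 1110 XOR 1011 = 0101
  pos 7: 1011 XOR 1011 = 0000
Remainder = 000 (zero — the frame passes the CRC check).

000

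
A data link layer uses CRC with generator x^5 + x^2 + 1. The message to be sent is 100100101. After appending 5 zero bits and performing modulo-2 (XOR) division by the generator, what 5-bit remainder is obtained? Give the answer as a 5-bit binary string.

11100

Append 5 zeros: 10010010100000. Divide by 100101 (XOR where the leading bit is 1):
  pos 0: 100100 XOR 100101 = 000001
  pos 5: 110100 XOR 100101 = 010001
  pos 6: 100010 XOR 100101 = 000111
Remainder (last 5 bits) = 11100. This is the CRC / FCS.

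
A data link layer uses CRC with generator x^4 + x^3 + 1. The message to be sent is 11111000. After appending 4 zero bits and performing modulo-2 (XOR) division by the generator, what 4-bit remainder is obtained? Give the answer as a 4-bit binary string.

Append 4 zeros: 111110000000. Divide by 11001 (XOR where the leading bit is 1):
  pos 0: 11111 XOR 11001 = 00110
  pos 2: 11000 XOR 11001 = 00001
  pos 6: 10000 XOR 11001 = 01001
  pos 7: 10010 XOR 11001 = 01011
Remainder (last 4 bits) = 1011. This is the CRC / FCS.

1011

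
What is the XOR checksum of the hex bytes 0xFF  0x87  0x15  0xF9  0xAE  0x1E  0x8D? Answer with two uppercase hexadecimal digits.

A9

XOR the bytes together:
  start with 0xFF
  0xFF ⊕ 0x87 = 0x78
  0x78 ⊕ 0x15 = 0x6D
  0x6D ⊕ 0xF9 = 0x94
  0x94 ⊕ 0xAE = 0x3A
  0x3A ⊕ 0x1E = 0x24
  0x24 ⊕ 0x8D = 0xA9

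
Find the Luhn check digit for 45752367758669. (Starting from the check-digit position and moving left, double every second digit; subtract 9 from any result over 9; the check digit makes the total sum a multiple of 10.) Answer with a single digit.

4

Partial digits right→left: 9 6 6 8 5 7 7 6 3 2 5 7 5 4
Double every second digit counting from the check-digit position (so the 1st, 3rd, 5th, ... of the partial from the right).
  doubled (with −9 where >9): 9 3 1 5 6 1 1 → sum 26
  kept as-is: 6 8 7 6 2 7 4 → sum 40
Total = 26 + 40 = 66.
Check digit = (10 − (66 mod 10)) mod 10 = 4.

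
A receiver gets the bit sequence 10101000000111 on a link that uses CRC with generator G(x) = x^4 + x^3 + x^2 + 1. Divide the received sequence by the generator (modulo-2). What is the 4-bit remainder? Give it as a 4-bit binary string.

0000

Modulo-2 division of 10101000000111 by 11101:
  pos 0: 10101 XOR 11101 = 01000
  pos 1: 10000 XOR 11101 = 01101
  pos 2: 11010 XOR 11101 = 00111
  pos 4: 11100 XOR 11101 = 00001
  pos 8: 10011 XOR 11101 = 01110
  pos 9: 11101 XOR 11101 = 00000
Remainder = 0000 (zero — the frame passes the CRC check).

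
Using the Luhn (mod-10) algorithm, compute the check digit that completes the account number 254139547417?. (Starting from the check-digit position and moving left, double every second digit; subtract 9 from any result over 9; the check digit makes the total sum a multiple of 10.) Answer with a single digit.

Partial digits right→left: 7 1 4 7 4 5 9 3 1 4 5 2
Double every second digit counting from the check-digit position (so the 1st, 3rd, 5th, ... of the partial from the right).
  doubled (with −9 where >9): 5 8 8 9 2 1 → sum 33
  kept as-is: 1 7 5 3 4 2 → sum 22
Total = 33 + 22 = 55.
Check digit = (10 − (55 mod 10)) mod 10 = 5.

5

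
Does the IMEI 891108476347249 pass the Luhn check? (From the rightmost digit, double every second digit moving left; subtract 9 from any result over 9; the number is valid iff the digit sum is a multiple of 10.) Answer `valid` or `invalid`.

invalid

From the right, keep odd positions and double even positions (subtract 9 from any doubled value over 9):
  doubled (positions 2,4,...): 8 5 6 5 7 2 9 → sum 42
  kept (positions 1,3,...): 9 2 4 6 4 0 1 8 → sum 34
Total = 76.
76 mod 10 = 6, so the number is invalid.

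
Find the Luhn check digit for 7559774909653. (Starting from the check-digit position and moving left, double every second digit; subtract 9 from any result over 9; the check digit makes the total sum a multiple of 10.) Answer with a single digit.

8

Partial digits right→left: 3 5 6 9 0 9 4 7 7 9 5 5 7
Double every second digit counting from the check-digit position (so the 1st, 3rd, 5th, ... of the partial from the right).
  doubled (with −9 where >9): 6 3 0 8 5 1 5 → sum 28
  kept as-is: 5 9 9 7 9 5 → sum 44
Total = 28 + 44 = 72.
Check digit = (10 − (72 mod 10)) mod 10 = 8.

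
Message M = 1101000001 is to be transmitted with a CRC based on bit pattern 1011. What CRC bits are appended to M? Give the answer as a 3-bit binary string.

110

Append 3 zeros: 1101000001000. Divide by 1011 (XOR where the leading bit is 1):
  pos 0: 1101 XOR 1011 = 0110
  pos 1: 1100 XOR 1011 = 0111
  pos 2: 1110 XOR 1011 = 0101
  pos 3: 1010 XOR 1011 = 0001
  pos 6: 1001 XOR 1011 = 0010
  pos 8: 1000 XOR 1011 = 0011
Remainder (last 3 bits) = 110. This is the CRC / FCS.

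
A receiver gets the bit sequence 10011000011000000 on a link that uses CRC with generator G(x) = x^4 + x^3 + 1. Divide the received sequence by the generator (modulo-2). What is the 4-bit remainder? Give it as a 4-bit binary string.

1111

Modulo-2 division of 10011000011000000 by 11001:
  pos 0: 10011 XOR 11001 = 01010
  pos 1: 10100 XOR 11001 = 01101
  pos 2: 11010 XOR 11001 = 00011
  pos 5: 11001 XOR 11001 = 00000
  pos 10: 10000 XOR 11001 = 01001
  pos 11: 10010 XOR 11001 = 01011
  pos 12: 10110 XOR 11001 = 01111
Remainder = 1111 (nonzero — an error is detected).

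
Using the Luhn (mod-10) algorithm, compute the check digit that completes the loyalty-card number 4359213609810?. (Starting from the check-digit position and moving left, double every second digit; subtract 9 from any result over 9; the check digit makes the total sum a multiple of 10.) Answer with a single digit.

5

Partial digits right→left: 0 1 8 9 0 6 3 1 2 9 5 3 4
Double every second digit counting from the check-digit position (so the 1st, 3rd, 5th, ... of the partial from the right).
  doubled (with −9 where >9): 0 7 0 6 4 1 8 → sum 26
  kept as-is: 1 9 6 1 9 3 → sum 29
Total = 26 + 29 = 55.
Check digit = (10 − (55 mod 10)) mod 10 = 5.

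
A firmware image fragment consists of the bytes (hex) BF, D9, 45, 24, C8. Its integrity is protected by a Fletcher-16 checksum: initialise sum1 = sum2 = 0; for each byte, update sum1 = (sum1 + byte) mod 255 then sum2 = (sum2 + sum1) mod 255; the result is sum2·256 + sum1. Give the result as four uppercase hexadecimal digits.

07CB

Running sums (mod 255):
  after byte 0 (BF): sum1=191, sum2=191
  after byte 1 (D9): sum1=153, sum2=89
  after byte 2 (45): sum1=222, sum2=56
  after byte 3 (24): sum1=3, sum2=59
  after byte 4 (C8): sum1=203, sum2=7
Checksum = sum2·256 + sum1 = 7·256 + 203 = 1995 = 0x07CB.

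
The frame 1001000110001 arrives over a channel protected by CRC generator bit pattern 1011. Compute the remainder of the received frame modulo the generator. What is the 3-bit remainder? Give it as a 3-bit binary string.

011

Modulo-2 division of 1001000110001 by 1011:
  pos 0: 1001 XOR 1011 = 0010
  pos 2: 1000 XOR 1011 = 0011
  pos 4: 1101 XOR 1011 = 0110
  pos 5: 1101 XOR 1011 = 0110
  pos 6: 1100 XOR 1011 = 0111
  pos 7: 1110 XOR 1011 = 0101
  pos 8: 1010 XOR 1011 = 0001
Remainder = 011 (nonzero — an error is detected).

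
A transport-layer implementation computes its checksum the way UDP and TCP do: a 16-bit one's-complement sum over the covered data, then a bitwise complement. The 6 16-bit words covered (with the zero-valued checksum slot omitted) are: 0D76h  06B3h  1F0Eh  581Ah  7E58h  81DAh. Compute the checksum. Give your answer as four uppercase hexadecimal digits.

One's-complement addition (fold any carry out of bit 15 back into bit 0):
  0x0D76 + 0x06B3 = 0x01429
  0x1429 + 0x1F0E = 0x03337
  0x3337 + 0x581A = 0x08B51
  0x8B51 + 0x7E58 = 0x109A9 → wrap carry → 0x09AA
  0x09AA + 0x81DA = 0x08B84
One's-complement sum = 0x8B84.
Checksum = ~0x8B84 & 0xFFFF = 0x747B.

747B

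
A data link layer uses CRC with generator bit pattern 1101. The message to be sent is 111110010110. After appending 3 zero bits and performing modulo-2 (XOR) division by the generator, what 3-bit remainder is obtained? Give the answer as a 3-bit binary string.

011

Append 3 zeros: 111110010110000. Divide by 1101 (XOR where the leading bit is 1):
  pos 0: 1111 XOR 1101 = 0010
  pos 2: 1010 XOR 1101 = 0111
  pos 3: 1110 XOR 1101 = 0011
  pos 5: 1110 XOR 1101 = 0011
  pos 7: 1111 XOR 1101 = 0010
  pos 9: 1000 XOR 1101 = 0101
  pos 10: 1010 XOR 1101 = 0111
  pos 11: 1110 XOR 1101 = 0011
Remainder (last 3 bits) = 011. This is the CRC / FCS.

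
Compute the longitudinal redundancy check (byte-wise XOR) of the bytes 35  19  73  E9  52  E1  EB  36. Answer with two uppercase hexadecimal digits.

XOR the bytes together:
  start with 0x35
  0x35 ⊕ 0x19 = 0x2C
  0x2C ⊕ 0x73 = 0x5F
  0x5F ⊕ 0xE9 = 0xB6
  0xB6 ⊕ 0x52 = 0xE4
  0xE4 ⊕ 0xE1 = 0x05
  0x05 ⊕ 0xEB = 0xEE
  0xEE ⊕ 0x36 = 0xD8

D8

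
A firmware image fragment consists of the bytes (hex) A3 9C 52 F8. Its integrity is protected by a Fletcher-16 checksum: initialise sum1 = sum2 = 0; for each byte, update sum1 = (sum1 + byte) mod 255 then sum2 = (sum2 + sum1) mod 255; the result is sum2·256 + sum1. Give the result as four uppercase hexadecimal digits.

Running sums (mod 255):
  after byte 0 (A3): sum1=163, sum2=163
  after byte 1 (9C): sum1=64, sum2=227
  after byte 2 (52): sum1=146, sum2=118
  after byte 3 (F8): sum1=139, sum2=2
Checksum = sum2·256 + sum1 = 2·256 + 139 = 651 = 0x028B.

028B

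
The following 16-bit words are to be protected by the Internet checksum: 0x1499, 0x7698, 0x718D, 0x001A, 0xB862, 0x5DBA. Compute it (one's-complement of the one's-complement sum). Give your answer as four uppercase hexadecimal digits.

ED09

One's-complement addition (fold any carry out of bit 15 back into bit 0):
  0x1499 + 0x7698 = 0x08B31
  0x8B31 + 0x718D = 0x0FCBE
  0xFCBE + 0x001A = 0x0FCD8
  0xFCD8 + 0xB862 = 0x1B53A → wrap carry → 0xB53B
  0xB53B + 0x5DBA = 0x112F5 → wrap carry → 0x12F6
One's-complement sum = 0x12F6.
Checksum = ~0x12F6 & 0xFFFF = 0xED09.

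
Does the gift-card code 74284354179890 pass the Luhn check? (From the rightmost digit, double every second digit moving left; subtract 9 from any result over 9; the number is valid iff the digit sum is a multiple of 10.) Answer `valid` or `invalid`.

invalid

From the right, keep odd positions and double even positions (subtract 9 from any doubled value over 9):
  doubled (positions 2,4,...): 9 9 2 1 8 4 5 → sum 38
  kept (positions 1,3,...): 0 8 7 4 3 8 4 → sum 34
Total = 72.
72 mod 10 = 2, so the number is invalid.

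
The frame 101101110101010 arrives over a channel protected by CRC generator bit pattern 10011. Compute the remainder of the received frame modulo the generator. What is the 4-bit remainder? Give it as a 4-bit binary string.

0000

Modulo-2 division of 101101110101010 by 10011:
  pos 0: 10110 XOR 10011 = 00101
  pos 2: 10111 XOR 10011 = 00100
  pos 4: 10010 XOR 10011 = 00001
  pos 8: 11010 XOR 10011 = 01001
  pos 9: 10011 XOR 10011 = 00000
Remainder = 0000 (zero — the frame passes the CRC check).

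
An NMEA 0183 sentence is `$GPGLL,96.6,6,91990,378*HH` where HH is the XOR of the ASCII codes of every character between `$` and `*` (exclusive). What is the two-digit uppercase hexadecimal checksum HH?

XOR the ASCII codes of the payload characters:
  'G' = 0x47 → acc = 0x47
  'P' = 0x50 → acc = 0x17
  'G' = 0x47 → acc = 0x50
  'L' = 0x4C → acc = 0x1C
  'L' = 0x4C → acc = 0x50
  ',' = 0x2C → acc = 0x7C
  '9' = 0x39 → acc = 0x45
  '6' = 0x36 → acc = 0x73
  '.' = 0x2E → acc = 0x5D
  '6' = 0x36 → acc = 0x6B
  ',' = 0x2C → acc = 0x47
  '6' = 0x36 → acc = 0x71
  ',' = 0x2C → acc = 0x5D
  '9' = 0x39 → acc = 0x64
  '1' = 0x31 → acc = 0x55
  '9' = 0x39 → acc = 0x6C
  '9' = 0x39 → acc = 0x55
  '0' = 0x30 → acc = 0x65
  ',' = 0x2C → acc = 0x49
  '3' = 0x33 → acc = 0x7A
  '7' = 0x37 → acc = 0x4D
  '8' = 0x38 → acc = 0x75
Checksum = 0x75.

75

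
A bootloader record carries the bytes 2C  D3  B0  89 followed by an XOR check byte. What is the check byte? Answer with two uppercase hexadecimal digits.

XOR the bytes together:
  start with 0x2C
  0x2C ⊕ 0xD3 = 0xFF
  0xFF ⊕ 0xB0 = 0x4F
  0x4F ⊕ 0x89 = 0xC6

C6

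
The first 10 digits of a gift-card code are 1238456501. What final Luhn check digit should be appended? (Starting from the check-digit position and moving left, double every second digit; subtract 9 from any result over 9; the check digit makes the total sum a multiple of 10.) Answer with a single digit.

Partial digits right→left: 1 0 5 6 5 4 8 3 2 1
Double every second digit counting from the check-digit position (so the 1st, 3rd, 5th, ... of the partial from the right).
  doubled (with −9 where >9): 2 1 1 7 4 → sum 15
  kept as-is: 0 6 4 3 1 → sum 14
Total = 15 + 14 = 29.
Check digit = (10 − (29 mod 10)) mod 10 = 1.

1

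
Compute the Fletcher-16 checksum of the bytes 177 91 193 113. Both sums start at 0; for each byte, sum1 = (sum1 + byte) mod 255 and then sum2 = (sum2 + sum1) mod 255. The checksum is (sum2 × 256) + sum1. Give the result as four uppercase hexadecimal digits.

CD40

Running sums (mod 255):
  after byte 0 (177): sum1=177, sum2=177
  after byte 1 (91): sum1=13, sum2=190
  after byte 2 (193): sum1=206, sum2=141
  after byte 3 (113): sum1=64, sum2=205
Checksum = sum2·256 + sum1 = 205·256 + 64 = 52544 = 0xCD40.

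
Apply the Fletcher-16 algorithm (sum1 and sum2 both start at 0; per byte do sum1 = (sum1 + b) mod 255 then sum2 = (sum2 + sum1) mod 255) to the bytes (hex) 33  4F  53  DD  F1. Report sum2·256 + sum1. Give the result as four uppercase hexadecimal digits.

E4A5

Running sums (mod 255):
  after byte 0 (33): sum1=51, sum2=51
  after byte 1 (4F): sum1=130, sum2=181
  after byte 2 (53): sum1=213, sum2=139
  after byte 3 (DD): sum1=179, sum2=63
  after byte 4 (F1): sum1=165, sum2=228
Checksum = sum2·256 + sum1 = 228·256 + 165 = 58533 = 0xE4A5.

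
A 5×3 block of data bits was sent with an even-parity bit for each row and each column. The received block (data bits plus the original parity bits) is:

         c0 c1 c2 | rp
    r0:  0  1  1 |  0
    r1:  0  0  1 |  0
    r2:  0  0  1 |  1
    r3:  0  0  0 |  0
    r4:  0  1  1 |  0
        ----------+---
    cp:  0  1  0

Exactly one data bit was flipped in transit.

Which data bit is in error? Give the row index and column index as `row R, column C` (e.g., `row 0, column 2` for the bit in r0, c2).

row 1, column 1

Recompute each row's even parity and compare to rp:
  r0: data parity 0, sent rp 0 → ok
  r1: data parity 1, sent rp 0 → mismatch
  r2: data parity 1, sent rp 1 → ok
  r3: data parity 0, sent rp 0 → ok
  r4: data parity 0, sent rp 0 → ok
Recompute each column's even parity and compare to cp:
  c0: data parity 0, sent cp 0 → ok
  c1: data parity 0, sent cp 1 → mismatch
  c2: data parity 0, sent cp 0 → ok
Exactly one row (r1) and one column (c1) fail → the flipped bit is at their intersection.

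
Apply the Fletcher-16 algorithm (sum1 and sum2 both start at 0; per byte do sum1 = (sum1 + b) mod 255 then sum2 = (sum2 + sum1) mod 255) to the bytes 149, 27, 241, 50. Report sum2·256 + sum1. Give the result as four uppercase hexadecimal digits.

BDD4

Running sums (mod 255):
  after byte 0 (149): sum1=149, sum2=149
  after byte 1 (27): sum1=176, sum2=70
  after byte 2 (241): sum1=162, sum2=232
  after byte 3 (50): sum1=212, sum2=189
Checksum = sum2·256 + sum1 = 189·256 + 212 = 48596 = 0xBDD4.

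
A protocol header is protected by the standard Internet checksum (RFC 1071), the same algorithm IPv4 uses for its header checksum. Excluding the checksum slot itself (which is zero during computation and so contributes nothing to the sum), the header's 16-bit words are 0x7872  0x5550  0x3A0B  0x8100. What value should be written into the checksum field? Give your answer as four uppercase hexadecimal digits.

7731

One's-complement addition (fold any carry out of bit 15 back into bit 0):
  0x7872 + 0x5550 = 0x0CDC2
  0xCDC2 + 0x3A0B = 0x107CD → wrap carry → 0x07CE
  0x07CE + 0x8100 = 0x088CE
One's-complement sum = 0x88CE.
Checksum = ~0x88CE & 0xFFFF = 0x7731.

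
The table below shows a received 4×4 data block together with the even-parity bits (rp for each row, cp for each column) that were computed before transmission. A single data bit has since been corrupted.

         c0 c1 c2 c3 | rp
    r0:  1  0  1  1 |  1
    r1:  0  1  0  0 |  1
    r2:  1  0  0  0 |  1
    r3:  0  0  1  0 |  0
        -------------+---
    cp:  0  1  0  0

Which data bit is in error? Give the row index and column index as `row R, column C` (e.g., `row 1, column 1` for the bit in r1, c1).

row 3, column 3

Recompute each row's even parity and compare to rp:
  r0: data parity 1, sent rp 1 → ok
  r1: data parity 1, sent rp 1 → ok
  r2: data parity 1, sent rp 1 → ok
  r3: data parity 1, sent rp 0 → mismatch
Recompute each column's even parity and compare to cp:
  c0: data parity 0, sent cp 0 → ok
  c1: data parity 1, sent cp 1 → ok
  c2: data parity 0, sent cp 0 → ok
  c3: data parity 1, sent cp 0 → mismatch
Exactly one row (r3) and one column (c3) fail → the flipped bit is at their intersection.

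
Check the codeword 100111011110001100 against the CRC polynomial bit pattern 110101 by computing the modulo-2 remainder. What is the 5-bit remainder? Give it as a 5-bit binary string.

Modulo-2 division of 100111011110001100 by 110101:
  pos 0: 100111 XOR 110101 = 010010
  pos 1: 100100 XOR 110101 = 010001
  pos 2: 100011 XOR 110101 = 010110
  pos 3: 101101 XOR 110101 = 011000
  pos 4: 110001 XOR 110101 = 000100
  pos 7: 100100 XOR 110101 = 010001
  pos 8: 100010 XOR 110101 = 010111
  pos 9: 101111 XOR 110101 = 011010
  pos 10: 110101 XOR 110101 = 000000
Remainder = 00000 (zero — the frame passes the CRC check).

00000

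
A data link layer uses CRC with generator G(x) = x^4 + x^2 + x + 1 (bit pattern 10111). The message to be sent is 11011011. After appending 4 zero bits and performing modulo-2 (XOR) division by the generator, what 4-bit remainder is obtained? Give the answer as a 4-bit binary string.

Append 4 zeros: 110110110000. Divide by 10111 (XOR where the leading bit is 1):
  pos 0: 11011 XOR 10111 = 01100
  pos 1: 11000 XOR 10111 = 01111
  pos 2: 11111 XOR 10111 = 01000
  pos 3: 10001 XOR 10111 = 00110
  pos 5: 11000 XOR 10111 = 01111
  pos 6: 11110 XOR 10111 = 01001
  pos 7: 10010 XOR 10111 = 00101
Remainder (last 4 bits) = 0101. This is the CRC / FCS.

0101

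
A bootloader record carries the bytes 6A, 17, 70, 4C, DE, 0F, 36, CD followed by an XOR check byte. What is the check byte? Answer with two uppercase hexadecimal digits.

6B

XOR the bytes together:
  start with 0x6A
  0x6A ⊕ 0x17 = 0x7D
  0x7D ⊕ 0x70 = 0x0D
  0x0D ⊕ 0x4C = 0x41
  0x41 ⊕ 0xDE = 0x9F
  0x9F ⊕ 0x0F = 0x90
  0x90 ⊕ 0x36 = 0xA6
  0xA6 ⊕ 0xCD = 0x6B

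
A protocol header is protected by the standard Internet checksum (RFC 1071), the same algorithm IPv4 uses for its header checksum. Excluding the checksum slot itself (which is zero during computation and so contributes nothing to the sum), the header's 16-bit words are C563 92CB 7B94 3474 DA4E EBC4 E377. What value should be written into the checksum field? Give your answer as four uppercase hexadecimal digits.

One's-complement addition (fold any carry out of bit 15 back into bit 0):
  0xC563 + 0x92CB = 0x1582E → wrap carry → 0x582F
  0x582F + 0x7B94 = 0x0D3C3
  0xD3C3 + 0x3474 = 0x10837 → wrap carry → 0x0838
  0x0838 + 0xDA4E = 0x0E286
  0xE286 + 0xEBC4 = 0x1CE4A → wrap carry → 0xCE4B
  0xCE4B + 0xE377 = 0x1B1C2 → wrap carry → 0xB1C3
One's-complement sum = 0xB1C3.
Checksum = ~0xB1C3 & 0xFFFF = 0x4E3C.

4E3C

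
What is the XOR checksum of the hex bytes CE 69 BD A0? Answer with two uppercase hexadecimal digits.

XOR the bytes together:
  start with 0xCE
  0xCE ⊕ 0x69 = 0xA7
  0xA7 ⊕ 0xBD = 0x1A
  0x1A ⊕ 0xA0 = 0xBA

BA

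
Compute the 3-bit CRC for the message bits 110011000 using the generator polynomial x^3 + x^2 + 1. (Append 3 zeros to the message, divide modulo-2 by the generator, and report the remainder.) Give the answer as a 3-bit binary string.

Append 3 zeros: 110011000000. Divide by 1101 (XOR where the leading bit is 1):
  pos 0: 1100 XOR 1101 = 0001
  pos 3: 1110 XOR 1101 = 0011
  pos 5: 1100 XOR 1101 = 0001
  pos 8: 1000 XOR 1101 = 0101
Remainder (last 3 bits) = 101. This is the CRC / FCS.

101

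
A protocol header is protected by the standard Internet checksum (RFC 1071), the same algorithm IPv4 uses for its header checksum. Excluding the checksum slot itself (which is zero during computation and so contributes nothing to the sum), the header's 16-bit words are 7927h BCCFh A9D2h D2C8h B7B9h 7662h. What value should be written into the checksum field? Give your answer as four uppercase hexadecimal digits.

One's-complement addition (fold any carry out of bit 15 back into bit 0):
  0x7927 + 0xBCCF = 0x135F6 → wrap carry → 0x35F7
  0x35F7 + 0xA9D2 = 0x0DFC9
  0xDFC9 + 0xD2C8 = 0x1B291 → wrap carry → 0xB292
  0xB292 + 0xB7B9 = 0x16A4B → wrap carry → 0x6A4C
  0x6A4C + 0x7662 = 0x0E0AE
One's-complement sum = 0xE0AE.
Checksum = ~0xE0AE & 0xFFFF = 0x1F51.

1F51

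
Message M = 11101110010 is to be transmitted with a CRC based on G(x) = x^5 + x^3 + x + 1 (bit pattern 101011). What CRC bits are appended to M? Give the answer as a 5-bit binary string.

Append 5 zeros: 1110111001000000. Divide by 101011 (XOR where the leading bit is 1):
  pos 0: 111011 XOR 101011 = 010000
  pos 1: 100001 XOR 101011 = 001010
  pos 3: 101000 XOR 101011 = 000011
  pos 7: 111000 XOR 101011 = 010011
  pos 8: 100110 XOR 101011 = 001101
  pos 10: 110100 XOR 101011 = 011111
Remainder (last 5 bits) = 11111. This is the CRC / FCS.

11111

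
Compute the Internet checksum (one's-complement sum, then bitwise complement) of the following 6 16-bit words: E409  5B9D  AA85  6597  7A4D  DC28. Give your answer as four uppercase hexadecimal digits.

59C5

One's-complement addition (fold any carry out of bit 15 back into bit 0):
  0xE409 + 0x5B9D = 0x13FA6 → wrap carry → 0x3FA7
  0x3FA7 + 0xAA85 = 0x0EA2C
  0xEA2C + 0x6597 = 0x14FC3 → wrap carry → 0x4FC4
  0x4FC4 + 0x7A4D = 0x0CA11
  0xCA11 + 0xDC28 = 0x1A639 → wrap carry → 0xA63A
One's-complement sum = 0xA63A.
Checksum = ~0xA63A & 0xFFFF = 0x59C5.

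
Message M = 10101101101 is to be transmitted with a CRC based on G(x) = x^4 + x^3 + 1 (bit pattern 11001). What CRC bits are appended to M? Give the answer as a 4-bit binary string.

Append 4 zeros: 101011011010000. Divide by 11001 (XOR where the leading bit is 1):
  pos 0: 10101 XOR 11001 = 01100
  pos 1: 11001 XOR 11001 = 00000
  pos 7: 11010 XOR 11001 = 00011
  pos 10: 11000 XOR 11001 = 00001
Remainder (last 4 bits) = 0001. This is the CRC / FCS.

0001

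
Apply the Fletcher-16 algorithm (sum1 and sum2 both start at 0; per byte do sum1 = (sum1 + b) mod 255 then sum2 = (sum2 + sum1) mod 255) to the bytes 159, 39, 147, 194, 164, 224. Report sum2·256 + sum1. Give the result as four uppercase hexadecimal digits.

42A2

Running sums (mod 255):
  after byte 0 (159): sum1=159, sum2=159
  after byte 1 (39): sum1=198, sum2=102
  after byte 2 (147): sum1=90, sum2=192
  after byte 3 (194): sum1=29, sum2=221
  after byte 4 (164): sum1=193, sum2=159
  after byte 5 (224): sum1=162, sum2=66
Checksum = sum2·256 + sum1 = 66·256 + 162 = 17058 = 0x42A2.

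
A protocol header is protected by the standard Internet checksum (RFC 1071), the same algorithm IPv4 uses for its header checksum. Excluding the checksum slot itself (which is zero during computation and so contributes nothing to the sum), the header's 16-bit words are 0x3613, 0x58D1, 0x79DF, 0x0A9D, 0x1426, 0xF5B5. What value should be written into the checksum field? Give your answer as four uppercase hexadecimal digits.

One's-complement addition (fold any carry out of bit 15 back into bit 0):
  0x3613 + 0x58D1 = 0x08EE4
  0x8EE4 + 0x79DF = 0x108C3 → wrap carry → 0x08C4
  0x08C4 + 0x0A9D = 0x01361
  0x1361 + 0x1426 = 0x02787
  0x2787 + 0xF5B5 = 0x11D3C → wrap carry → 0x1D3D
One's-complement sum = 0x1D3D.
Checksum = ~0x1D3D & 0xFFFF = 0xE2C2.

E2C2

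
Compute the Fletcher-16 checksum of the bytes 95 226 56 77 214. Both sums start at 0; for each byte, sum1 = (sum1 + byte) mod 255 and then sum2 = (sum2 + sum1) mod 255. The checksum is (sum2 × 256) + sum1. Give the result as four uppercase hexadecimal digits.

829E

Running sums (mod 255):
  after byte 0 (95): sum1=95, sum2=95
  after byte 1 (226): sum1=66, sum2=161
  after byte 2 (56): sum1=122, sum2=28
  after byte 3 (77): sum1=199, sum2=227
  after byte 4 (214): sum1=158, sum2=130
Checksum = sum2·256 + sum1 = 130·256 + 158 = 33438 = 0x829E.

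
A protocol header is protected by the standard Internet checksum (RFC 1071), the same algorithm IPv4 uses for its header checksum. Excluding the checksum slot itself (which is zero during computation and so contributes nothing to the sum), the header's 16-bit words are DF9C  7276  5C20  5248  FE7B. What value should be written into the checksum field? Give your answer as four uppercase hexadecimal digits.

0108

One's-complement addition (fold any carry out of bit 15 back into bit 0):
  0xDF9C + 0x7276 = 0x15212 → wrap carry → 0x5213
  0x5213 + 0x5C20 = 0x0AE33
  0xAE33 + 0x5248 = 0x1007B → wrap carry → 0x007C
  0x007C + 0xFE7B = 0x0FEF7
One's-complement sum = 0xFEF7.
Checksum = ~0xFEF7 & 0xFFFF = 0x0108.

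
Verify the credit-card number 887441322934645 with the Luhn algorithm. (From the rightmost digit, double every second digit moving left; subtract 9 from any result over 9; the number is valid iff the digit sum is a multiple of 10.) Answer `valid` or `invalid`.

From the right, keep odd positions and double even positions (subtract 9 from any doubled value over 9):
  doubled (positions 2,4,...): 8 8 9 4 2 8 7 → sum 46
  kept (positions 1,3,...): 5 6 3 2 3 4 7 8 → sum 38
Total = 84.
84 mod 10 = 4, so the number is invalid.

invalid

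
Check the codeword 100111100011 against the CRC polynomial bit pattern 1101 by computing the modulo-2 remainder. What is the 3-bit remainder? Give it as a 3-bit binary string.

010

Modulo-2 division of 100111100011 by 1101:
  pos 0: 1001 XOR 1101 = 0100
  pos 1: 1001 XOR 1101 = 0100
  pos 2: 1001 XOR 1101 = 0100
  pos 3: 1001 XOR 1101 = 0100
  pos 4: 1000 XOR 1101 = 0101
  pos 5: 1010 XOR 1101 = 0111
  pos 6: 1110 XOR 1101 = 0011
  pos 8: 1111 XOR 1101 = 0010
Remainder = 010 (nonzero — an error is detected).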